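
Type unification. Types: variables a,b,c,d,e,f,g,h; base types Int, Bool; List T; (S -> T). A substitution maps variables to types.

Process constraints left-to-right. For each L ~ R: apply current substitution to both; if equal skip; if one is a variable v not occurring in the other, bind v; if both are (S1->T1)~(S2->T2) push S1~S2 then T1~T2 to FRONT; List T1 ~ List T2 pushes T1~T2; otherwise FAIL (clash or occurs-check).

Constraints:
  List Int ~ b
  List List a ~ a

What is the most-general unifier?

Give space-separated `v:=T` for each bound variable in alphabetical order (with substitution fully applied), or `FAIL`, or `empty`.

step 1: unify List Int ~ b  [subst: {-} | 1 pending]
  bind b := List Int
step 2: unify List List a ~ a  [subst: {b:=List Int} | 0 pending]
  occurs-check fail

Answer: FAIL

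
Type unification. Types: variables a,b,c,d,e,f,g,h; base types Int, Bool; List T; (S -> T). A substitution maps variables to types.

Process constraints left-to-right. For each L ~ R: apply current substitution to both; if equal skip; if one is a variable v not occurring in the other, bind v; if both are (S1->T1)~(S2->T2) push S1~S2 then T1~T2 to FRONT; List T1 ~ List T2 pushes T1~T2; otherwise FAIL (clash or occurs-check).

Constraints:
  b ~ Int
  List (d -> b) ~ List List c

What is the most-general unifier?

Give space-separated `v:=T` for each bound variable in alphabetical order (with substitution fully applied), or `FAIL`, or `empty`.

step 1: unify b ~ Int  [subst: {-} | 1 pending]
  bind b := Int
step 2: unify List (d -> Int) ~ List List c  [subst: {b:=Int} | 0 pending]
  -> decompose List: push (d -> Int)~List c
step 3: unify (d -> Int) ~ List c  [subst: {b:=Int} | 0 pending]
  clash: (d -> Int) vs List c

Answer: FAIL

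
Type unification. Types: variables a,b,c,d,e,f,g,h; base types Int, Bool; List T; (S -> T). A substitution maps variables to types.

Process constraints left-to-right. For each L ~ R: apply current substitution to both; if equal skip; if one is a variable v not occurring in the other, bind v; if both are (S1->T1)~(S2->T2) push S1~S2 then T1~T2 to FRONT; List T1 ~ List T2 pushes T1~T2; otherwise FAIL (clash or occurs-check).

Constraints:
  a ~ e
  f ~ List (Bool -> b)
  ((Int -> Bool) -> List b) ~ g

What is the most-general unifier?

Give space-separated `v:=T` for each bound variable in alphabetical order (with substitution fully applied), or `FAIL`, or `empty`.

Answer: a:=e f:=List (Bool -> b) g:=((Int -> Bool) -> List b)

Derivation:
step 1: unify a ~ e  [subst: {-} | 2 pending]
  bind a := e
step 2: unify f ~ List (Bool -> b)  [subst: {a:=e} | 1 pending]
  bind f := List (Bool -> b)
step 3: unify ((Int -> Bool) -> List b) ~ g  [subst: {a:=e, f:=List (Bool -> b)} | 0 pending]
  bind g := ((Int -> Bool) -> List b)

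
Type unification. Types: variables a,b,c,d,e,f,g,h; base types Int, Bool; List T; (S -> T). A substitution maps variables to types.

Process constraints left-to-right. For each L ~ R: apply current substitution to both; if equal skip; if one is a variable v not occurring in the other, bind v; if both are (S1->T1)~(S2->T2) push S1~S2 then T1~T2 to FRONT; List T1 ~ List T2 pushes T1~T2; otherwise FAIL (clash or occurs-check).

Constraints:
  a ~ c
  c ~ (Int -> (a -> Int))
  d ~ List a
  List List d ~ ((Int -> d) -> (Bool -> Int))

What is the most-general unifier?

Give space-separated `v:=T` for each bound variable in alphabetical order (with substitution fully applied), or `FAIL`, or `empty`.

Answer: FAIL

Derivation:
step 1: unify a ~ c  [subst: {-} | 3 pending]
  bind a := c
step 2: unify c ~ (Int -> (c -> Int))  [subst: {a:=c} | 2 pending]
  occurs-check fail: c in (Int -> (c -> Int))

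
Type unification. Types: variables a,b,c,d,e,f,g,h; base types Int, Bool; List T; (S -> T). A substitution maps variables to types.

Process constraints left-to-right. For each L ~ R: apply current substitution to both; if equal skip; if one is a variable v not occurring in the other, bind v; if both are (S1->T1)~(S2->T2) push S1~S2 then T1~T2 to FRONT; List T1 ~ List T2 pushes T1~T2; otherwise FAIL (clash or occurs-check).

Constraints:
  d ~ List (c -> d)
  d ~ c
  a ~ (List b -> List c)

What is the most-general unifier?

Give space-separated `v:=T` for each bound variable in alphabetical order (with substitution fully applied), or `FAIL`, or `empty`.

step 1: unify d ~ List (c -> d)  [subst: {-} | 2 pending]
  occurs-check fail: d in List (c -> d)

Answer: FAIL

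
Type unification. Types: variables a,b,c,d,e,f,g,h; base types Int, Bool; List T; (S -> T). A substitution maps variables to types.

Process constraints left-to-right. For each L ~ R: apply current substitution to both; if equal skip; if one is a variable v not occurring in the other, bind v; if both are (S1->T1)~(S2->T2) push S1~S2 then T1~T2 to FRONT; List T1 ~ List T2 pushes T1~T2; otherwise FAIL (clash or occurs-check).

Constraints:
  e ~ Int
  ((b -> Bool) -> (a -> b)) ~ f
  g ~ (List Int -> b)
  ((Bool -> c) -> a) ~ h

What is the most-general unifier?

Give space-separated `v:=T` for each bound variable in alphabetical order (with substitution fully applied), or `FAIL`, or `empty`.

Answer: e:=Int f:=((b -> Bool) -> (a -> b)) g:=(List Int -> b) h:=((Bool -> c) -> a)

Derivation:
step 1: unify e ~ Int  [subst: {-} | 3 pending]
  bind e := Int
step 2: unify ((b -> Bool) -> (a -> b)) ~ f  [subst: {e:=Int} | 2 pending]
  bind f := ((b -> Bool) -> (a -> b))
step 3: unify g ~ (List Int -> b)  [subst: {e:=Int, f:=((b -> Bool) -> (a -> b))} | 1 pending]
  bind g := (List Int -> b)
step 4: unify ((Bool -> c) -> a) ~ h  [subst: {e:=Int, f:=((b -> Bool) -> (a -> b)), g:=(List Int -> b)} | 0 pending]
  bind h := ((Bool -> c) -> a)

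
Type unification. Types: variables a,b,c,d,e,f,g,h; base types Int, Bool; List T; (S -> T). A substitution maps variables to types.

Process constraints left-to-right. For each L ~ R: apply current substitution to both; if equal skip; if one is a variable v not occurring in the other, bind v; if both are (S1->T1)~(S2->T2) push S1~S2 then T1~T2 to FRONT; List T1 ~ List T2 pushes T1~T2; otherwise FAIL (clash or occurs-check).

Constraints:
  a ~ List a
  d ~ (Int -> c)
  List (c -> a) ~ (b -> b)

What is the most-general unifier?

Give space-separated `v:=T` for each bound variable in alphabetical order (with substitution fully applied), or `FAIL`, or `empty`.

Answer: FAIL

Derivation:
step 1: unify a ~ List a  [subst: {-} | 2 pending]
  occurs-check fail: a in List a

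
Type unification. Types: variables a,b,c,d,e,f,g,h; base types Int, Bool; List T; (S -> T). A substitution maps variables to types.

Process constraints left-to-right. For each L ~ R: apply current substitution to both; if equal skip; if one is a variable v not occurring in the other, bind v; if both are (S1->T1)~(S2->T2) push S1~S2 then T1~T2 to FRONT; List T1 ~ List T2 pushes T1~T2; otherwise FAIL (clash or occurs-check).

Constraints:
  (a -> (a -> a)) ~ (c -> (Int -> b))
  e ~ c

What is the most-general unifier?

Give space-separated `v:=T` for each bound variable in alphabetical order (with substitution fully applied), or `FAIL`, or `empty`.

Answer: a:=Int b:=Int c:=Int e:=Int

Derivation:
step 1: unify (a -> (a -> a)) ~ (c -> (Int -> b))  [subst: {-} | 1 pending]
  -> decompose arrow: push a~c, (a -> a)~(Int -> b)
step 2: unify a ~ c  [subst: {-} | 2 pending]
  bind a := c
step 3: unify (c -> c) ~ (Int -> b)  [subst: {a:=c} | 1 pending]
  -> decompose arrow: push c~Int, c~b
step 4: unify c ~ Int  [subst: {a:=c} | 2 pending]
  bind c := Int
step 5: unify Int ~ b  [subst: {a:=c, c:=Int} | 1 pending]
  bind b := Int
step 6: unify e ~ Int  [subst: {a:=c, c:=Int, b:=Int} | 0 pending]
  bind e := Int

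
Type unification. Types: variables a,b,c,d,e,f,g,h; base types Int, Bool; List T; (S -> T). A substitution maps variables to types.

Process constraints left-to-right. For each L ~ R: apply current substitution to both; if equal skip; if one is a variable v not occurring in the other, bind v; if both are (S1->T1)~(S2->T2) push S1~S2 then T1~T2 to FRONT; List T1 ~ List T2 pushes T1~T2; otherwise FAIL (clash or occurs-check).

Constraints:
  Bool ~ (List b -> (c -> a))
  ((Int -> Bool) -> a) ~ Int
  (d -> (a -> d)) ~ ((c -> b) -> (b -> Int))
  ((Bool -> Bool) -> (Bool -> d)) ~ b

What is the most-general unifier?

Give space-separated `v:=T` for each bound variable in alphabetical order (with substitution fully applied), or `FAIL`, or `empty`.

step 1: unify Bool ~ (List b -> (c -> a))  [subst: {-} | 3 pending]
  clash: Bool vs (List b -> (c -> a))

Answer: FAIL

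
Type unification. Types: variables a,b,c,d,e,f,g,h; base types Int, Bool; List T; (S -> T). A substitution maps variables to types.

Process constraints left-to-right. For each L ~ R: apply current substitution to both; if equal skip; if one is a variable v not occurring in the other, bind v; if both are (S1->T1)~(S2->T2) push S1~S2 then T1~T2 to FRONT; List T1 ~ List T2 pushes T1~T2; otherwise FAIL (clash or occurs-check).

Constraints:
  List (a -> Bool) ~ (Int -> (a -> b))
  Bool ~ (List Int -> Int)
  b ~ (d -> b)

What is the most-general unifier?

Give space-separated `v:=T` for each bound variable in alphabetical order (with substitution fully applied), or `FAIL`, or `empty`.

step 1: unify List (a -> Bool) ~ (Int -> (a -> b))  [subst: {-} | 2 pending]
  clash: List (a -> Bool) vs (Int -> (a -> b))

Answer: FAIL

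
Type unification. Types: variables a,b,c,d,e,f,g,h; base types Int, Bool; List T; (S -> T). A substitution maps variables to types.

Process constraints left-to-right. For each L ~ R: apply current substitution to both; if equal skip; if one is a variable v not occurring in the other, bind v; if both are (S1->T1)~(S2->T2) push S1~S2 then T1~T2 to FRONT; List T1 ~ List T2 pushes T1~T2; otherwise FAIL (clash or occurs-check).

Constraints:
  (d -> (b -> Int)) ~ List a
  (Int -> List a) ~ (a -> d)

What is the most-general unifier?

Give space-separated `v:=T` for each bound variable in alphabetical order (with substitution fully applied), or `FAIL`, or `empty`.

Answer: FAIL

Derivation:
step 1: unify (d -> (b -> Int)) ~ List a  [subst: {-} | 1 pending]
  clash: (d -> (b -> Int)) vs List a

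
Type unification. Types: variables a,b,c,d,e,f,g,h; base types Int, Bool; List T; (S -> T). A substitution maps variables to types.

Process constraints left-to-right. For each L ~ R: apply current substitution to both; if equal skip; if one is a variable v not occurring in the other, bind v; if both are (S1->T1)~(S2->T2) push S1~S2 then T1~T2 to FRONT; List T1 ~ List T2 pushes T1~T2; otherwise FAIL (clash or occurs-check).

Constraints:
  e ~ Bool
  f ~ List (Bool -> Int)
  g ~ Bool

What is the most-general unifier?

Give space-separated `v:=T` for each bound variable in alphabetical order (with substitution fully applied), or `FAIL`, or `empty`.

Answer: e:=Bool f:=List (Bool -> Int) g:=Bool

Derivation:
step 1: unify e ~ Bool  [subst: {-} | 2 pending]
  bind e := Bool
step 2: unify f ~ List (Bool -> Int)  [subst: {e:=Bool} | 1 pending]
  bind f := List (Bool -> Int)
step 3: unify g ~ Bool  [subst: {e:=Bool, f:=List (Bool -> Int)} | 0 pending]
  bind g := Bool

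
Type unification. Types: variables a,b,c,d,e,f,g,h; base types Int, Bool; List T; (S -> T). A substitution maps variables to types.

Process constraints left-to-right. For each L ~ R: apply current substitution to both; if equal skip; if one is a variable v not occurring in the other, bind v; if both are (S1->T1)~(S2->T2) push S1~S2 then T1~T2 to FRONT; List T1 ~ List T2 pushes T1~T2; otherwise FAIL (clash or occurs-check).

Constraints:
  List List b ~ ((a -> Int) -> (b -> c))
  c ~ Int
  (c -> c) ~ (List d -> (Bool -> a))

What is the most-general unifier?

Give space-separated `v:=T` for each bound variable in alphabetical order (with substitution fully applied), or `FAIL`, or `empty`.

Answer: FAIL

Derivation:
step 1: unify List List b ~ ((a -> Int) -> (b -> c))  [subst: {-} | 2 pending]
  clash: List List b vs ((a -> Int) -> (b -> c))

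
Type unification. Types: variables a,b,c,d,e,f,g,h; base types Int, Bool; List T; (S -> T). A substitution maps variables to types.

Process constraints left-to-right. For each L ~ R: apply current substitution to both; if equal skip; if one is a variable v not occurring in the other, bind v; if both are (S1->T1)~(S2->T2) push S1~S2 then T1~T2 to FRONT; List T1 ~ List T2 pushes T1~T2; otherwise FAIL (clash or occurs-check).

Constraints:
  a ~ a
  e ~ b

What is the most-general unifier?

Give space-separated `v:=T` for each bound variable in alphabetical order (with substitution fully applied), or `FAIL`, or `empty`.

step 1: unify a ~ a  [subst: {-} | 1 pending]
  -> identical, skip
step 2: unify e ~ b  [subst: {-} | 0 pending]
  bind e := b

Answer: e:=b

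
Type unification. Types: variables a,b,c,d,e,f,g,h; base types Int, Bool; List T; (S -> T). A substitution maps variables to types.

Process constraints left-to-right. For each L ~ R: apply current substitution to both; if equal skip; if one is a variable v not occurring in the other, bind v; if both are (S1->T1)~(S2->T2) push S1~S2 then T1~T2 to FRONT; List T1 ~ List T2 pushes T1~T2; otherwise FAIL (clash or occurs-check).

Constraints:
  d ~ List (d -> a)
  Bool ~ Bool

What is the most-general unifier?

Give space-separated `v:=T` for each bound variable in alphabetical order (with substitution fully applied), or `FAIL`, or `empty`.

step 1: unify d ~ List (d -> a)  [subst: {-} | 1 pending]
  occurs-check fail: d in List (d -> a)

Answer: FAIL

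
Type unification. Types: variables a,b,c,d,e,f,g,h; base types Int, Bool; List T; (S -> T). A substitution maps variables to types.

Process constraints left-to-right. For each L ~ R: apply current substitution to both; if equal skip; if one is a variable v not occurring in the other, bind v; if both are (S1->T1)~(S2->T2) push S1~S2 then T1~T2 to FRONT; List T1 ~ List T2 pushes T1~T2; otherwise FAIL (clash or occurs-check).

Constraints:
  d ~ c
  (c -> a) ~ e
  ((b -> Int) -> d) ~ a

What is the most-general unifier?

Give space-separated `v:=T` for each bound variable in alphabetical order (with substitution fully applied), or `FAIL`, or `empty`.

Answer: a:=((b -> Int) -> c) d:=c e:=(c -> ((b -> Int) -> c))

Derivation:
step 1: unify d ~ c  [subst: {-} | 2 pending]
  bind d := c
step 2: unify (c -> a) ~ e  [subst: {d:=c} | 1 pending]
  bind e := (c -> a)
step 3: unify ((b -> Int) -> c) ~ a  [subst: {d:=c, e:=(c -> a)} | 0 pending]
  bind a := ((b -> Int) -> c)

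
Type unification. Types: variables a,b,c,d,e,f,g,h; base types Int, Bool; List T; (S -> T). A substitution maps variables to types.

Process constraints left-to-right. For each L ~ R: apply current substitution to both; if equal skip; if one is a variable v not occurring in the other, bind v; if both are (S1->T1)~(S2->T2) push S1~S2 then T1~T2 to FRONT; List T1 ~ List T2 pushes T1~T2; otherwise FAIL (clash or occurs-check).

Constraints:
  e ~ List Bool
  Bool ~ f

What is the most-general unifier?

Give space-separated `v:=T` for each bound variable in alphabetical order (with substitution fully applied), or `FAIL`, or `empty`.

Answer: e:=List Bool f:=Bool

Derivation:
step 1: unify e ~ List Bool  [subst: {-} | 1 pending]
  bind e := List Bool
step 2: unify Bool ~ f  [subst: {e:=List Bool} | 0 pending]
  bind f := Bool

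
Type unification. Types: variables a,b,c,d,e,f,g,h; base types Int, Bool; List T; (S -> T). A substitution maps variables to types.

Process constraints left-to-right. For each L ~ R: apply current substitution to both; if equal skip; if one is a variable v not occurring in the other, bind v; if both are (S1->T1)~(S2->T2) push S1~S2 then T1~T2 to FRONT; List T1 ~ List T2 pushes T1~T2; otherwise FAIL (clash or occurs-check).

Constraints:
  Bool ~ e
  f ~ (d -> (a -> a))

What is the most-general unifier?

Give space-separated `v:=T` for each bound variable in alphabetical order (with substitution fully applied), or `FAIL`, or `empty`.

Answer: e:=Bool f:=(d -> (a -> a))

Derivation:
step 1: unify Bool ~ e  [subst: {-} | 1 pending]
  bind e := Bool
step 2: unify f ~ (d -> (a -> a))  [subst: {e:=Bool} | 0 pending]
  bind f := (d -> (a -> a))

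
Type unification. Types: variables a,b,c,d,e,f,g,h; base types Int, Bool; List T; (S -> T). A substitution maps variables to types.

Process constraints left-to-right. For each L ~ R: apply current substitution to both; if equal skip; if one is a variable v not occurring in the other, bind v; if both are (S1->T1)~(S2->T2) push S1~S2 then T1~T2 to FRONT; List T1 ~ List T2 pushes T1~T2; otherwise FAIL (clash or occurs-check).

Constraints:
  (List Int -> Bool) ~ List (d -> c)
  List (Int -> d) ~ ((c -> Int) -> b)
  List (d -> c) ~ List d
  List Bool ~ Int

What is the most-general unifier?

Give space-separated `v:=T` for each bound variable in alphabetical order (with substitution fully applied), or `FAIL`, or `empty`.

Answer: FAIL

Derivation:
step 1: unify (List Int -> Bool) ~ List (d -> c)  [subst: {-} | 3 pending]
  clash: (List Int -> Bool) vs List (d -> c)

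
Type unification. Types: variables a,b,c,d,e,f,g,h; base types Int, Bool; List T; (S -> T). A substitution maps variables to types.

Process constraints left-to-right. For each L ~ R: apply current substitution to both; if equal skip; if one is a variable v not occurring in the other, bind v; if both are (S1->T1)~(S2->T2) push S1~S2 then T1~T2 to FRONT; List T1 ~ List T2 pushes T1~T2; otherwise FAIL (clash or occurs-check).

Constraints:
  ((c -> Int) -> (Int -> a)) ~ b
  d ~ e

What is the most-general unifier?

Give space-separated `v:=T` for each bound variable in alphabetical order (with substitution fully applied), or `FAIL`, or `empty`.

Answer: b:=((c -> Int) -> (Int -> a)) d:=e

Derivation:
step 1: unify ((c -> Int) -> (Int -> a)) ~ b  [subst: {-} | 1 pending]
  bind b := ((c -> Int) -> (Int -> a))
step 2: unify d ~ e  [subst: {b:=((c -> Int) -> (Int -> a))} | 0 pending]
  bind d := e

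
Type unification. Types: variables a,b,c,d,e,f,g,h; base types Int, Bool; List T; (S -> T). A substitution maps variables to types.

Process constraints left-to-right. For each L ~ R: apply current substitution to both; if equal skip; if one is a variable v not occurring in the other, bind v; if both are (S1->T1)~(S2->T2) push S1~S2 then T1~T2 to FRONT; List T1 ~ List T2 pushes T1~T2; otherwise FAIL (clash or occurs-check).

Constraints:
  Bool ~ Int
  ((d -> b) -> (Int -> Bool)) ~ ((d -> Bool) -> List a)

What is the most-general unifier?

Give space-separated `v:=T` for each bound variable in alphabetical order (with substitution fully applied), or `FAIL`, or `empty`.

Answer: FAIL

Derivation:
step 1: unify Bool ~ Int  [subst: {-} | 1 pending]
  clash: Bool vs Int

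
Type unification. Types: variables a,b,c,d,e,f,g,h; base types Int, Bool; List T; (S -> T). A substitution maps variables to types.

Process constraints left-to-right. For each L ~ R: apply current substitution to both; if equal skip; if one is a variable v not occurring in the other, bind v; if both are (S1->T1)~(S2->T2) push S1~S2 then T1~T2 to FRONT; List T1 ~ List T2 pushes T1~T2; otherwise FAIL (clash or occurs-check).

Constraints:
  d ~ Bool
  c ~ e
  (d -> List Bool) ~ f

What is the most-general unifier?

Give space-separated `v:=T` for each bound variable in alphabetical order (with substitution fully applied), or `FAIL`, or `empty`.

step 1: unify d ~ Bool  [subst: {-} | 2 pending]
  bind d := Bool
step 2: unify c ~ e  [subst: {d:=Bool} | 1 pending]
  bind c := e
step 3: unify (Bool -> List Bool) ~ f  [subst: {d:=Bool, c:=e} | 0 pending]
  bind f := (Bool -> List Bool)

Answer: c:=e d:=Bool f:=(Bool -> List Bool)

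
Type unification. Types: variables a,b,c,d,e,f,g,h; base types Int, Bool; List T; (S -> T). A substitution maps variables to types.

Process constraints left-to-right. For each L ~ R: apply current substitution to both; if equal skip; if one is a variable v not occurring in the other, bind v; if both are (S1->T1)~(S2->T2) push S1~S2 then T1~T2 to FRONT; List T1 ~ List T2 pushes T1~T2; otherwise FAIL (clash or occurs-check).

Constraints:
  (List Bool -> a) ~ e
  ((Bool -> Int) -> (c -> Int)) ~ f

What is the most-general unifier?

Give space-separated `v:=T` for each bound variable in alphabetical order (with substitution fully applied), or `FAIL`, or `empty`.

step 1: unify (List Bool -> a) ~ e  [subst: {-} | 1 pending]
  bind e := (List Bool -> a)
step 2: unify ((Bool -> Int) -> (c -> Int)) ~ f  [subst: {e:=(List Bool -> a)} | 0 pending]
  bind f := ((Bool -> Int) -> (c -> Int))

Answer: e:=(List Bool -> a) f:=((Bool -> Int) -> (c -> Int))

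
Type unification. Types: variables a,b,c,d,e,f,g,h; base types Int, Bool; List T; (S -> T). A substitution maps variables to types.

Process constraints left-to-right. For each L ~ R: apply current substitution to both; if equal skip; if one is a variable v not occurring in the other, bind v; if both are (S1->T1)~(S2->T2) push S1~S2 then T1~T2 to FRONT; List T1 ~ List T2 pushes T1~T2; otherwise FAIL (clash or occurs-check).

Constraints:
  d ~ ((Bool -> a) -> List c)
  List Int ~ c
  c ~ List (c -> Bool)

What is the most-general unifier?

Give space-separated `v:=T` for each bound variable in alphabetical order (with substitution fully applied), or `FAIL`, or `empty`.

Answer: FAIL

Derivation:
step 1: unify d ~ ((Bool -> a) -> List c)  [subst: {-} | 2 pending]
  bind d := ((Bool -> a) -> List c)
step 2: unify List Int ~ c  [subst: {d:=((Bool -> a) -> List c)} | 1 pending]
  bind c := List Int
step 3: unify List Int ~ List (List Int -> Bool)  [subst: {d:=((Bool -> a) -> List c), c:=List Int} | 0 pending]
  -> decompose List: push Int~(List Int -> Bool)
step 4: unify Int ~ (List Int -> Bool)  [subst: {d:=((Bool -> a) -> List c), c:=List Int} | 0 pending]
  clash: Int vs (List Int -> Bool)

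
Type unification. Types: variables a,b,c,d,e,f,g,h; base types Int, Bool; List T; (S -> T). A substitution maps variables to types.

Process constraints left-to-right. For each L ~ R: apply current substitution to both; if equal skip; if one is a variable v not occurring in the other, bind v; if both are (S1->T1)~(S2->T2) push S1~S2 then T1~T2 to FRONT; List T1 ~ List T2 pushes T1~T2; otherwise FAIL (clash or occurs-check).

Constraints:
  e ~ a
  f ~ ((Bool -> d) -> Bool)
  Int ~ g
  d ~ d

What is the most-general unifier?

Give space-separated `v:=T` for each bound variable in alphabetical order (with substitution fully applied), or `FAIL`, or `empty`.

Answer: e:=a f:=((Bool -> d) -> Bool) g:=Int

Derivation:
step 1: unify e ~ a  [subst: {-} | 3 pending]
  bind e := a
step 2: unify f ~ ((Bool -> d) -> Bool)  [subst: {e:=a} | 2 pending]
  bind f := ((Bool -> d) -> Bool)
step 3: unify Int ~ g  [subst: {e:=a, f:=((Bool -> d) -> Bool)} | 1 pending]
  bind g := Int
step 4: unify d ~ d  [subst: {e:=a, f:=((Bool -> d) -> Bool), g:=Int} | 0 pending]
  -> identical, skip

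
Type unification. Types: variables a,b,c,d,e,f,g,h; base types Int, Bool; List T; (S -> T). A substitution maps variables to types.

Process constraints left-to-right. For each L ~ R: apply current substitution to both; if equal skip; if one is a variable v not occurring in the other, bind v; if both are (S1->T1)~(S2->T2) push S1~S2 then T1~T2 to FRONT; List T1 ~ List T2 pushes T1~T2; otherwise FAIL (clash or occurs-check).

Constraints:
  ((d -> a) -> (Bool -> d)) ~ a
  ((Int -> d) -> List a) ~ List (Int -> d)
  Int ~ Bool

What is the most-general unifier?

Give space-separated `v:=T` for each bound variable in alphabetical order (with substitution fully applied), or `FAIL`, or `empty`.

step 1: unify ((d -> a) -> (Bool -> d)) ~ a  [subst: {-} | 2 pending]
  occurs-check fail

Answer: FAIL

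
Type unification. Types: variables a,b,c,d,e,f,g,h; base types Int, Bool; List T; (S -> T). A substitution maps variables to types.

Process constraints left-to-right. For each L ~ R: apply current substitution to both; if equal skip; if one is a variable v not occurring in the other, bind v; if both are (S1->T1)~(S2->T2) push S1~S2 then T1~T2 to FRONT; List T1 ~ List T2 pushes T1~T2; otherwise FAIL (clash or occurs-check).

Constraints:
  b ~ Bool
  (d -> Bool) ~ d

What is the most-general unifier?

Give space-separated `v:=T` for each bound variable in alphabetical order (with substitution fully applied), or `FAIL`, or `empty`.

Answer: FAIL

Derivation:
step 1: unify b ~ Bool  [subst: {-} | 1 pending]
  bind b := Bool
step 2: unify (d -> Bool) ~ d  [subst: {b:=Bool} | 0 pending]
  occurs-check fail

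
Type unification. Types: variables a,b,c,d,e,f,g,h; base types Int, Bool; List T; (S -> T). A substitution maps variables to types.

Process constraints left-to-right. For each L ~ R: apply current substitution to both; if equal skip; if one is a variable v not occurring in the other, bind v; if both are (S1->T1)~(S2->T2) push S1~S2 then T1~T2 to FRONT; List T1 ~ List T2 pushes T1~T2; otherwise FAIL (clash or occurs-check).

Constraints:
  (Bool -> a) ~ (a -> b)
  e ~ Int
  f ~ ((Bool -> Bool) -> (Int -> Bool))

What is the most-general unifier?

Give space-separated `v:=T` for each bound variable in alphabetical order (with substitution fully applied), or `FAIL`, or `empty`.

step 1: unify (Bool -> a) ~ (a -> b)  [subst: {-} | 2 pending]
  -> decompose arrow: push Bool~a, a~b
step 2: unify Bool ~ a  [subst: {-} | 3 pending]
  bind a := Bool
step 3: unify Bool ~ b  [subst: {a:=Bool} | 2 pending]
  bind b := Bool
step 4: unify e ~ Int  [subst: {a:=Bool, b:=Bool} | 1 pending]
  bind e := Int
step 5: unify f ~ ((Bool -> Bool) -> (Int -> Bool))  [subst: {a:=Bool, b:=Bool, e:=Int} | 0 pending]
  bind f := ((Bool -> Bool) -> (Int -> Bool))

Answer: a:=Bool b:=Bool e:=Int f:=((Bool -> Bool) -> (Int -> Bool))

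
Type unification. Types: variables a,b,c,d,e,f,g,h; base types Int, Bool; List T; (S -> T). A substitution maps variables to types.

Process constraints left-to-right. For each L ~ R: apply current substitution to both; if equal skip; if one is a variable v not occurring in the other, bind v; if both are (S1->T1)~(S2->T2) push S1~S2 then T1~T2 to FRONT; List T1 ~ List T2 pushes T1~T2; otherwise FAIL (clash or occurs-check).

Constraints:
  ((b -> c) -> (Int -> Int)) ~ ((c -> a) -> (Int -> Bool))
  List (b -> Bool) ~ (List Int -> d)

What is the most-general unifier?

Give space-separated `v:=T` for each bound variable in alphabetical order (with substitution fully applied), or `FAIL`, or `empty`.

step 1: unify ((b -> c) -> (Int -> Int)) ~ ((c -> a) -> (Int -> Bool))  [subst: {-} | 1 pending]
  -> decompose arrow: push (b -> c)~(c -> a), (Int -> Int)~(Int -> Bool)
step 2: unify (b -> c) ~ (c -> a)  [subst: {-} | 2 pending]
  -> decompose arrow: push b~c, c~a
step 3: unify b ~ c  [subst: {-} | 3 pending]
  bind b := c
step 4: unify c ~ a  [subst: {b:=c} | 2 pending]
  bind c := a
step 5: unify (Int -> Int) ~ (Int -> Bool)  [subst: {b:=c, c:=a} | 1 pending]
  -> decompose arrow: push Int~Int, Int~Bool
step 6: unify Int ~ Int  [subst: {b:=c, c:=a} | 2 pending]
  -> identical, skip
step 7: unify Int ~ Bool  [subst: {b:=c, c:=a} | 1 pending]
  clash: Int vs Bool

Answer: FAIL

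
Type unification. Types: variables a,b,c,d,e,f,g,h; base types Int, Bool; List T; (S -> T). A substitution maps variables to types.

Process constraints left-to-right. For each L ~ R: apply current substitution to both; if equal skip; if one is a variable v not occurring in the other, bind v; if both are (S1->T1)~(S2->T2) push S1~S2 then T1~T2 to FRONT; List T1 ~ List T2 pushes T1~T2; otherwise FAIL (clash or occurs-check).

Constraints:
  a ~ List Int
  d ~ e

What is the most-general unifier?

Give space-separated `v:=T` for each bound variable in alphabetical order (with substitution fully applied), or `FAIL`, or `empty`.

Answer: a:=List Int d:=e

Derivation:
step 1: unify a ~ List Int  [subst: {-} | 1 pending]
  bind a := List Int
step 2: unify d ~ e  [subst: {a:=List Int} | 0 pending]
  bind d := e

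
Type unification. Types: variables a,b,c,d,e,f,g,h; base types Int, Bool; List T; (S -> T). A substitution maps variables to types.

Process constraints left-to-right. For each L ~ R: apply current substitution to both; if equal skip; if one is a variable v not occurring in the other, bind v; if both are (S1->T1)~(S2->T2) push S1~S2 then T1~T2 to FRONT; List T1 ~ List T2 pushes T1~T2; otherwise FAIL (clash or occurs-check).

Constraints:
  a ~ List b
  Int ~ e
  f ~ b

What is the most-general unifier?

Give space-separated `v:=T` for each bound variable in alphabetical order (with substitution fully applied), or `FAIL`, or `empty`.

Answer: a:=List b e:=Int f:=b

Derivation:
step 1: unify a ~ List b  [subst: {-} | 2 pending]
  bind a := List b
step 2: unify Int ~ e  [subst: {a:=List b} | 1 pending]
  bind e := Int
step 3: unify f ~ b  [subst: {a:=List b, e:=Int} | 0 pending]
  bind f := b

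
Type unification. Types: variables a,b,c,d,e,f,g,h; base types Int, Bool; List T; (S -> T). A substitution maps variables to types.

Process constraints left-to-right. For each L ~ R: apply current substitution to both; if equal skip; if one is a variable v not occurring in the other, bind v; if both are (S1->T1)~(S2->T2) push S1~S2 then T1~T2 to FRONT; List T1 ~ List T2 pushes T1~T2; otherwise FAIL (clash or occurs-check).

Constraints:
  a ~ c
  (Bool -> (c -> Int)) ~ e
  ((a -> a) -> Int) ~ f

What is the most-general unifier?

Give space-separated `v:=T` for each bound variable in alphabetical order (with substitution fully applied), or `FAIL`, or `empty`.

Answer: a:=c e:=(Bool -> (c -> Int)) f:=((c -> c) -> Int)

Derivation:
step 1: unify a ~ c  [subst: {-} | 2 pending]
  bind a := c
step 2: unify (Bool -> (c -> Int)) ~ e  [subst: {a:=c} | 1 pending]
  bind e := (Bool -> (c -> Int))
step 3: unify ((c -> c) -> Int) ~ f  [subst: {a:=c, e:=(Bool -> (c -> Int))} | 0 pending]
  bind f := ((c -> c) -> Int)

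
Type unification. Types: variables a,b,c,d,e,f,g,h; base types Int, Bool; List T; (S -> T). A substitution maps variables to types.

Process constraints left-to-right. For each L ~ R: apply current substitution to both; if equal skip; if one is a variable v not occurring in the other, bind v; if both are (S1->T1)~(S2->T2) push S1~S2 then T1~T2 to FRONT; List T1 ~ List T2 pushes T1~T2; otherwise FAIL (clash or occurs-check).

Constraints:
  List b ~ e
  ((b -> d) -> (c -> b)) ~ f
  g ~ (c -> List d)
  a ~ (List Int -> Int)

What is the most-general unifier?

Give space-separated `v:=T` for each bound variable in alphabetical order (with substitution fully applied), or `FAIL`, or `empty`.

Answer: a:=(List Int -> Int) e:=List b f:=((b -> d) -> (c -> b)) g:=(c -> List d)

Derivation:
step 1: unify List b ~ e  [subst: {-} | 3 pending]
  bind e := List b
step 2: unify ((b -> d) -> (c -> b)) ~ f  [subst: {e:=List b} | 2 pending]
  bind f := ((b -> d) -> (c -> b))
step 3: unify g ~ (c -> List d)  [subst: {e:=List b, f:=((b -> d) -> (c -> b))} | 1 pending]
  bind g := (c -> List d)
step 4: unify a ~ (List Int -> Int)  [subst: {e:=List b, f:=((b -> d) -> (c -> b)), g:=(c -> List d)} | 0 pending]
  bind a := (List Int -> Int)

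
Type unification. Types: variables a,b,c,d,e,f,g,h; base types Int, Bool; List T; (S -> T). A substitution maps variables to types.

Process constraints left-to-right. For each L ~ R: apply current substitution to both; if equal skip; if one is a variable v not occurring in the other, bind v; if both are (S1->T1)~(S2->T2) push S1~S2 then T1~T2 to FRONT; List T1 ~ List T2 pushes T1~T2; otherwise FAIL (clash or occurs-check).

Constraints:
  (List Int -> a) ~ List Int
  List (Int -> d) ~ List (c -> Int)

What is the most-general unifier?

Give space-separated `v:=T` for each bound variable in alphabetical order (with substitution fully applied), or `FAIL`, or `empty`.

step 1: unify (List Int -> a) ~ List Int  [subst: {-} | 1 pending]
  clash: (List Int -> a) vs List Int

Answer: FAIL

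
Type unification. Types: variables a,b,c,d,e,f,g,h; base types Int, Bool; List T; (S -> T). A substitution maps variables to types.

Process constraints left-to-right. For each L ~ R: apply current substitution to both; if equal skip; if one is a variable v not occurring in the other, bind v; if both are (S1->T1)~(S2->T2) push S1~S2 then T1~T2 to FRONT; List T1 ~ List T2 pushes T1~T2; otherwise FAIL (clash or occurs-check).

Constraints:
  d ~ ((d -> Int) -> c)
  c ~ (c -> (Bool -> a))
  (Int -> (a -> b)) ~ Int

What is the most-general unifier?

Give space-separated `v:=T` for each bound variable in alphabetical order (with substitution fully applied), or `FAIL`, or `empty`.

step 1: unify d ~ ((d -> Int) -> c)  [subst: {-} | 2 pending]
  occurs-check fail: d in ((d -> Int) -> c)

Answer: FAIL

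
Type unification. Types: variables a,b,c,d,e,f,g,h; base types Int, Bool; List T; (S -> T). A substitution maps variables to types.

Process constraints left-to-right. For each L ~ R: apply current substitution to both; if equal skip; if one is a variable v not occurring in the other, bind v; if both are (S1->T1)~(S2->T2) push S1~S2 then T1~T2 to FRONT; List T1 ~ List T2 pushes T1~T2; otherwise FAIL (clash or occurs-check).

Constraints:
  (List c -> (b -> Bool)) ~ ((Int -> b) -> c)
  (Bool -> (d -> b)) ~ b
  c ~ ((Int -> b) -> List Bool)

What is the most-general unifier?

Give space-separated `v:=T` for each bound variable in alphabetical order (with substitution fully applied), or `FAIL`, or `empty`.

Answer: FAIL

Derivation:
step 1: unify (List c -> (b -> Bool)) ~ ((Int -> b) -> c)  [subst: {-} | 2 pending]
  -> decompose arrow: push List c~(Int -> b), (b -> Bool)~c
step 2: unify List c ~ (Int -> b)  [subst: {-} | 3 pending]
  clash: List c vs (Int -> b)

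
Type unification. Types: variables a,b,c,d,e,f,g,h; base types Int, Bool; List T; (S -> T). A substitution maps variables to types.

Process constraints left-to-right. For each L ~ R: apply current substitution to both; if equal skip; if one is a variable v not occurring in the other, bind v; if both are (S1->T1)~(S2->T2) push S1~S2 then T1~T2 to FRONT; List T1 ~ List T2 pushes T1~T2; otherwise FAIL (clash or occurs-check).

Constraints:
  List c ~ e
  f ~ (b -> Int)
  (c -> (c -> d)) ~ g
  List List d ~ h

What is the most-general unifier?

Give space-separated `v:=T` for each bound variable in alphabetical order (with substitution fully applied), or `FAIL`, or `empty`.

Answer: e:=List c f:=(b -> Int) g:=(c -> (c -> d)) h:=List List d

Derivation:
step 1: unify List c ~ e  [subst: {-} | 3 pending]
  bind e := List c
step 2: unify f ~ (b -> Int)  [subst: {e:=List c} | 2 pending]
  bind f := (b -> Int)
step 3: unify (c -> (c -> d)) ~ g  [subst: {e:=List c, f:=(b -> Int)} | 1 pending]
  bind g := (c -> (c -> d))
step 4: unify List List d ~ h  [subst: {e:=List c, f:=(b -> Int), g:=(c -> (c -> d))} | 0 pending]
  bind h := List List d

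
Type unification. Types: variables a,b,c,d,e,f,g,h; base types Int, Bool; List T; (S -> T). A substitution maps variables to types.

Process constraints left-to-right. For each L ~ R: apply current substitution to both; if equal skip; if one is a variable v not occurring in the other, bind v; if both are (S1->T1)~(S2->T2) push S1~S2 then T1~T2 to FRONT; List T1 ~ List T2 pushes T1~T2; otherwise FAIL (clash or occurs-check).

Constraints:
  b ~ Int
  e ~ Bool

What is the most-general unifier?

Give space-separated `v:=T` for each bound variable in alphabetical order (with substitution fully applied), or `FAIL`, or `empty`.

step 1: unify b ~ Int  [subst: {-} | 1 pending]
  bind b := Int
step 2: unify e ~ Bool  [subst: {b:=Int} | 0 pending]
  bind e := Bool

Answer: b:=Int e:=Bool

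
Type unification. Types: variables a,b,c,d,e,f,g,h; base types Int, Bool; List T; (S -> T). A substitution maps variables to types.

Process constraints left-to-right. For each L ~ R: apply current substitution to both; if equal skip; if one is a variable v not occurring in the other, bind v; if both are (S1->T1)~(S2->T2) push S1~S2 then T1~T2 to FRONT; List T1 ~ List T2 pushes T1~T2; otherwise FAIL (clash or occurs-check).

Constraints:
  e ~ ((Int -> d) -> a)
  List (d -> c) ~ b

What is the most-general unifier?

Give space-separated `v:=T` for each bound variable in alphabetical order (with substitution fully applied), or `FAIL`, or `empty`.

step 1: unify e ~ ((Int -> d) -> a)  [subst: {-} | 1 pending]
  bind e := ((Int -> d) -> a)
step 2: unify List (d -> c) ~ b  [subst: {e:=((Int -> d) -> a)} | 0 pending]
  bind b := List (d -> c)

Answer: b:=List (d -> c) e:=((Int -> d) -> a)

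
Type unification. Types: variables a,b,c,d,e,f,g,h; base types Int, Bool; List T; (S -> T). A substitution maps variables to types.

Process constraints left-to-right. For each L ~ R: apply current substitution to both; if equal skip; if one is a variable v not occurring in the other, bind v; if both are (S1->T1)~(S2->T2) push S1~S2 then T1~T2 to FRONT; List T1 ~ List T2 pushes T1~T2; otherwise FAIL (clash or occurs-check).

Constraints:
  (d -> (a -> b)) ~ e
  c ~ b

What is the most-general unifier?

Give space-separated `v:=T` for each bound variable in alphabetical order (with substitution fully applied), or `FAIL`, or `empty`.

Answer: c:=b e:=(d -> (a -> b))

Derivation:
step 1: unify (d -> (a -> b)) ~ e  [subst: {-} | 1 pending]
  bind e := (d -> (a -> b))
step 2: unify c ~ b  [subst: {e:=(d -> (a -> b))} | 0 pending]
  bind c := b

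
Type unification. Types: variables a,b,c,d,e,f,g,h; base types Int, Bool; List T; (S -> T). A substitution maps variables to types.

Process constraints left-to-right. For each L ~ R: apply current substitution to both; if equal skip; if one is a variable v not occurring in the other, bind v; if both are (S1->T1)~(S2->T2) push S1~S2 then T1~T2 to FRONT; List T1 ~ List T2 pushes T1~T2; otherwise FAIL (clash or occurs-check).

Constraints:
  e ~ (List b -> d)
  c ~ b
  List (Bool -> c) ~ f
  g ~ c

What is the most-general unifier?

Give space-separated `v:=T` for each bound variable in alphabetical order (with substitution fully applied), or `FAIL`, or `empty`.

step 1: unify e ~ (List b -> d)  [subst: {-} | 3 pending]
  bind e := (List b -> d)
step 2: unify c ~ b  [subst: {e:=(List b -> d)} | 2 pending]
  bind c := b
step 3: unify List (Bool -> b) ~ f  [subst: {e:=(List b -> d), c:=b} | 1 pending]
  bind f := List (Bool -> b)
step 4: unify g ~ b  [subst: {e:=(List b -> d), c:=b, f:=List (Bool -> b)} | 0 pending]
  bind g := b

Answer: c:=b e:=(List b -> d) f:=List (Bool -> b) g:=b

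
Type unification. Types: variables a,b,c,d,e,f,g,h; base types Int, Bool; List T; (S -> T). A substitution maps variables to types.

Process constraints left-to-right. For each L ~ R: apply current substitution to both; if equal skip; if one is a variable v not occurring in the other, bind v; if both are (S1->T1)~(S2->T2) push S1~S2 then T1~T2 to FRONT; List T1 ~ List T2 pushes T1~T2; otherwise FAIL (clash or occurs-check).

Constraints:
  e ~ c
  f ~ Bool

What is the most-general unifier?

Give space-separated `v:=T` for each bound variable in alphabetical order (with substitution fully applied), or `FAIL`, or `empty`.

Answer: e:=c f:=Bool

Derivation:
step 1: unify e ~ c  [subst: {-} | 1 pending]
  bind e := c
step 2: unify f ~ Bool  [subst: {e:=c} | 0 pending]
  bind f := Bool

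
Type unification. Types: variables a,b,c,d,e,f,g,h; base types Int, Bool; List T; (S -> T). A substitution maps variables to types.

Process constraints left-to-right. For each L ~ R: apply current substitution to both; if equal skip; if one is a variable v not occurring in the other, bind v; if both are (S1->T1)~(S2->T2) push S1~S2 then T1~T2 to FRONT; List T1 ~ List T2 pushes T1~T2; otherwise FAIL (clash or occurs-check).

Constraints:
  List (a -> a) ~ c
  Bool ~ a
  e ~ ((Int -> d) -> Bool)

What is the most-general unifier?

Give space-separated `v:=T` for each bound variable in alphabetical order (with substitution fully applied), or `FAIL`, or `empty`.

step 1: unify List (a -> a) ~ c  [subst: {-} | 2 pending]
  bind c := List (a -> a)
step 2: unify Bool ~ a  [subst: {c:=List (a -> a)} | 1 pending]
  bind a := Bool
step 3: unify e ~ ((Int -> d) -> Bool)  [subst: {c:=List (a -> a), a:=Bool} | 0 pending]
  bind e := ((Int -> d) -> Bool)

Answer: a:=Bool c:=List (Bool -> Bool) e:=((Int -> d) -> Bool)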